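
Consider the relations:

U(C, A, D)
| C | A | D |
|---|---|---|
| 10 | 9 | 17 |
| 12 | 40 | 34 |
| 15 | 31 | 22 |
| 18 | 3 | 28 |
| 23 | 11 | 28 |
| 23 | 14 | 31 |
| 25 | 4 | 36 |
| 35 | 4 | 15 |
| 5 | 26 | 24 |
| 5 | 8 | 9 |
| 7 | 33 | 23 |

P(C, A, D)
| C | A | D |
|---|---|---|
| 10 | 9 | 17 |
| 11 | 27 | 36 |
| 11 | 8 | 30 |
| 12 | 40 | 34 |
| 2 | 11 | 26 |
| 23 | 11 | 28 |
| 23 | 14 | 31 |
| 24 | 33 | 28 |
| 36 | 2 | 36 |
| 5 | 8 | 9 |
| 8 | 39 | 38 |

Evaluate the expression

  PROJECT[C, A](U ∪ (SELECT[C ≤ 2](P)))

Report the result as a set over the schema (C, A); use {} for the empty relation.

Selection C ≤ 2: {(2, 11, 26)}
Set union of the two operands is {(10, 9, 17), (12, 40, 34), (15, 31, 22), (18, 3, 28), (2, 11, 26), (23, 11, 28), (23, 14, 31), (25, 4, 36), (35, 4, 15), (5, 26, 24), (5, 8, 9), (7, 33, 23)}.
Projecting to C, A: {(10, 9), (12, 40), (15, 31), (18, 3), (2, 11), (23, 11), (23, 14), (25, 4), (35, 4), (5, 26), (5, 8), (7, 33)}

{(10, 9), (12, 40), (15, 31), (18, 3), (2, 11), (23, 11), (23, 14), (25, 4), (35, 4), (5, 26), (5, 8), (7, 33)}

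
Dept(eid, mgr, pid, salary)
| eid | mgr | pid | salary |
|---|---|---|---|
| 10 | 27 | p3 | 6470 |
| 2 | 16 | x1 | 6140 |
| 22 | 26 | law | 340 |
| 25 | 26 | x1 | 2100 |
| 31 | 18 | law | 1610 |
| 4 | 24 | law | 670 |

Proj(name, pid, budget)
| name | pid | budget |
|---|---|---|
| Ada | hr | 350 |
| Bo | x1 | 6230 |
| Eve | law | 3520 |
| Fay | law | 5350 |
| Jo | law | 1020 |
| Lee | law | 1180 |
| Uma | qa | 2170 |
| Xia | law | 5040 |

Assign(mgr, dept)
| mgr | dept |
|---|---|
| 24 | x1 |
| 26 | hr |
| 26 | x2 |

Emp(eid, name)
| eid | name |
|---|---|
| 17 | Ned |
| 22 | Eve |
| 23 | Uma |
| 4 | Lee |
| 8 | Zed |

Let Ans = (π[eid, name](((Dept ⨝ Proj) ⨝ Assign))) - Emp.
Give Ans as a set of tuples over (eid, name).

{(22, Fay), (22, Jo), (22, Lee), (22, Xia), (25, Bo), (4, Eve), (4, Fay), (4, Jo), (4, Xia)}

Dept ⋈ Proj (natural join on pid): {(2, 16, x1, 6140, Bo, 6230), (22, 26, law, 340, Eve, 3520), (22, 26, law, 340, Fay, 5350), (22, 26, law, 340, Jo, 1020), (22, 26, law, 340, Lee, 1180), (22, 26, law, 340, Xia, 5040), (25, 26, x1, 2100, Bo, 6230), (31, 18, law, 1610, Eve, 3520), (31, 18, law, 1610, Fay, 5350), (31, 18, law, 1610, Jo, 1020), (31, 18, law, 1610, Lee, 1180), (31, 18, law, 1610, Xia, 5040), (4, 24, law, 670, Eve, 3520), (4, 24, law, 670, Fay, 5350), (4, 24, law, 670, Jo, 1020), (4, 24, law, 670, Lee, 1180), (4, 24, law, 670, Xia, 5040)}
(Dept ⨝ Proj) ⋈ Assign (natural join on mgr): {(22, 26, law, 340, Eve, 3520, hr), (22, 26, law, 340, Eve, 3520, x2), (22, 26, law, 340, Fay, 5350, hr), (22, 26, law, 340, Fay, 5350, x2), (22, 26, law, 340, Jo, 1020, hr), (22, 26, law, 340, Jo, 1020, x2), (22, 26, law, 340, Lee, 1180, hr), (22, 26, law, 340, Lee, 1180, x2), (22, 26, law, 340, Xia, 5040, hr), (22, 26, law, 340, Xia, 5040, x2), (25, 26, x1, 2100, Bo, 6230, hr), (25, 26, x1, 2100, Bo, 6230, x2), (4, 24, law, 670, Eve, 3520, x1), (4, 24, law, 670, Fay, 5350, x1), (4, 24, law, 670, Jo, 1020, x1), (4, 24, law, 670, Lee, 1180, x1), (4, 24, law, 670, Xia, 5040, x1)}
π[eid, name]: project onto (eid, name) (6 duplicate(s) eliminated) → {(22, Eve), (22, Fay), (22, Jo), (22, Lee), (22, Xia), (25, Bo), (4, Eve), (4, Fay), (4, Jo), (4, Lee), (4, Xia)}
Set difference of the two operands is {(22, Fay), (22, Jo), (22, Lee), (22, Xia), (25, Bo), (4, Eve), (4, Fay), (4, Jo), (4, Xia)}.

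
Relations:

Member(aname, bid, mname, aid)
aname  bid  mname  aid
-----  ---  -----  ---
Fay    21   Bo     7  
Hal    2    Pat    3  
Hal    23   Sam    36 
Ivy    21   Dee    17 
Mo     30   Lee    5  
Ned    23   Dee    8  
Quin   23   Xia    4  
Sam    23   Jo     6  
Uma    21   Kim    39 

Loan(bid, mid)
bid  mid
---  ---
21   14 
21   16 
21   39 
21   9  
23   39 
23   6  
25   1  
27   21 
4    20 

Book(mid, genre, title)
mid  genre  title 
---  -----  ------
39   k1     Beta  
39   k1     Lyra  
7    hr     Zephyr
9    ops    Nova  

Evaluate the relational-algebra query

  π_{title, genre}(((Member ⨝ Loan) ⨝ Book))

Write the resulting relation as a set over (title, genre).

{(Beta, k1), (Lyra, k1), (Nova, ops)}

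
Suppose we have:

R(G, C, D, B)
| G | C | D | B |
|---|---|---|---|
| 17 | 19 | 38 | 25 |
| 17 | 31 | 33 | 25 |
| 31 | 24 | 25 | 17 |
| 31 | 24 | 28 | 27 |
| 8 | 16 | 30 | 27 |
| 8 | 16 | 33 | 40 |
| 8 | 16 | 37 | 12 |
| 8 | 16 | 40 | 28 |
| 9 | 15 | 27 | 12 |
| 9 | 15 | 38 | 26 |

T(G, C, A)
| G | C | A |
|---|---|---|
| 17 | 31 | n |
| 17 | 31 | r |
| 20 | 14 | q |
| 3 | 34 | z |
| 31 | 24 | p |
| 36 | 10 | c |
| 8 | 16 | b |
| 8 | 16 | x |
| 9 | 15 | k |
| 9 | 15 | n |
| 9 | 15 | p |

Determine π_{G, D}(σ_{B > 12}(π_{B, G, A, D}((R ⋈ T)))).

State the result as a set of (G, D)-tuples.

{(17, 33), (31, 25), (31, 28), (8, 30), (8, 33), (8, 40), (9, 38)}

Joining R and T on G, C yields {(17, 31, 33, 25, n), (17, 31, 33, 25, r), (31, 24, 25, 17, p), (31, 24, 28, 27, p), (8, 16, 30, 27, b), (8, 16, 30, 27, x), (8, 16, 33, 40, b), (8, 16, 33, 40, x), (8, 16, 37, 12, b), (8, 16, 37, 12, x), (8, 16, 40, 28, b), (8, 16, 40, 28, x), (9, 15, 27, 12, k), (9, 15, 27, 12, n), (9, 15, 27, 12, p), (9, 15, 38, 26, k), (9, 15, 38, 26, n), (9, 15, 38, 26, p)}.
Projecting to B, G, A, D: {(12, 8, b, 37), (12, 8, x, 37), (12, 9, k, 27), (12, 9, n, 27), (12, 9, p, 27), (17, 31, p, 25), (25, 17, n, 33), (25, 17, r, 33), (26, 9, k, 38), (26, 9, n, 38), (26, 9, p, 38), (27, 31, p, 28), (27, 8, b, 30), (27, 8, x, 30), (28, 8, b, 40), (28, 8, x, 40), (40, 8, b, 33), (40, 8, x, 33)}
Filtering on B > 12 leaves {(17, 31, p, 25), (25, 17, n, 33), (25, 17, r, 33), (26, 9, k, 38), (26, 9, n, 38), (26, 9, p, 38), (27, 31, p, 28), (27, 8, b, 30), (27, 8, x, 30), (28, 8, b, 40), (28, 8, x, 40), (40, 8, b, 33), (40, 8, x, 33)}.
Projecting to G, D (6 duplicate(s) eliminated): {(17, 33), (31, 25), (31, 28), (8, 30), (8, 33), (8, 40), (9, 38)}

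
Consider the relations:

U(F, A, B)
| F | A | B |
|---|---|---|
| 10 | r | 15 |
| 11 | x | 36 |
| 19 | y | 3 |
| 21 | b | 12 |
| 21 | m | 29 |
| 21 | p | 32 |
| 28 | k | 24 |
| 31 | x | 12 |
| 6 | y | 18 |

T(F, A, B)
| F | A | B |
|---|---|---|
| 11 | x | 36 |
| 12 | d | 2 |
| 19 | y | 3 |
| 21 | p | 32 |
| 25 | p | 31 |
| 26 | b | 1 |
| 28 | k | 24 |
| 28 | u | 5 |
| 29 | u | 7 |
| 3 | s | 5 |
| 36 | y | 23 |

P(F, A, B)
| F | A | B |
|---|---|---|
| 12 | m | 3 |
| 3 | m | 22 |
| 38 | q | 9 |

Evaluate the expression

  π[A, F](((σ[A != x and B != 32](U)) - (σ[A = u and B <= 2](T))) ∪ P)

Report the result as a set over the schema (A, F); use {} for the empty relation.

{(b, 21), (k, 28), (m, 12), (m, 21), (m, 3), (q, 38), (r, 10), (y, 19), (y, 6)}

Apply σ_{A != x and B != 32}; surviving tuples: {(10, r, 15), (19, y, 3), (21, b, 12), (21, m, 29), (28, k, 24), (6, y, 18)}
Apply σ_{A = u and B <= 2}; surviving tuples: {}
Taking the difference: {(10, r, 15), (19, y, 3), (21, b, 12), (21, m, 29), (28, k, 24), (6, y, 18)}
Taking the union: {(10, r, 15), (12, m, 3), (19, y, 3), (21, b, 12), (21, m, 29), (28, k, 24), (3, m, 22), (38, q, 9), (6, y, 18)}
Projecting to A, F: {(b, 21), (k, 28), (m, 12), (m, 21), (m, 3), (q, 38), (r, 10), (y, 19), (y, 6)}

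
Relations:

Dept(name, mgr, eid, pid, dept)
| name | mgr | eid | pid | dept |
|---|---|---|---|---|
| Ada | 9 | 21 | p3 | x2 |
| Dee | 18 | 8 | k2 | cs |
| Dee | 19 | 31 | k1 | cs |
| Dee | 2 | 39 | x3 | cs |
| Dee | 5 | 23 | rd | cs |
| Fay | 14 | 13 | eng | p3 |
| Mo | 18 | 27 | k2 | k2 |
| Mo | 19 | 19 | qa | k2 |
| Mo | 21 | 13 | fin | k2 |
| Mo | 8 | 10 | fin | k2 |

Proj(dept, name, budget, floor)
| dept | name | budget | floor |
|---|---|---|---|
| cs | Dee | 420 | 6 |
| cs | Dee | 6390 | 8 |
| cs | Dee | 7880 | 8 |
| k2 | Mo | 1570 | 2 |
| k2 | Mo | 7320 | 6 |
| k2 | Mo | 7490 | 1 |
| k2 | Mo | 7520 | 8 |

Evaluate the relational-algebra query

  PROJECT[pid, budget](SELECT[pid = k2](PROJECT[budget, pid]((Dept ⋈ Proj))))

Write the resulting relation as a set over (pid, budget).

Joining Dept and Proj on name, dept yields {(Dee, 18, 8, k2, cs, 420, 6), (Dee, 18, 8, k2, cs, 6390, 8), (Dee, 18, 8, k2, cs, 7880, 8), (Dee, 19, 31, k1, cs, 420, 6), (Dee, 19, 31, k1, cs, 6390, 8), (Dee, 19, 31, k1, cs, 7880, 8), (Dee, 2, 39, x3, cs, 420, 6), (Dee, 2, 39, x3, cs, 6390, 8), (Dee, 2, 39, x3, cs, 7880, 8), (Dee, 5, 23, rd, cs, 420, 6), (Dee, 5, 23, rd, cs, 6390, 8), (Dee, 5, 23, rd, cs, 7880, 8), (Mo, 18, 27, k2, k2, 1570, 2), (Mo, 18, 27, k2, k2, 7320, 6), (Mo, 18, 27, k2, k2, 7490, 1), (Mo, 18, 27, k2, k2, 7520, 8), (Mo, 19, 19, qa, k2, 1570, 2), (Mo, 19, 19, qa, k2, 7320, 6), (Mo, 19, 19, qa, k2, 7490, 1), (Mo, 19, 19, qa, k2, 7520, 8), (Mo, 21, 13, fin, k2, 1570, 2), (Mo, 21, 13, fin, k2, 7320, 6), (Mo, 21, 13, fin, k2, 7490, 1), (Mo, 21, 13, fin, k2, 7520, 8), (Mo, 8, 10, fin, k2, 1570, 2), (Mo, 8, 10, fin, k2, 7320, 6), (Mo, 8, 10, fin, k2, 7490, 1), (Mo, 8, 10, fin, k2, 7520, 8)}.
π_{budget, pid} gives {(1570, fin), (1570, k2), (1570, qa), (420, k1), (420, k2), (420, rd), (420, x3), (6390, k1), (6390, k2), (6390, rd), (6390, x3), (7320, fin), (7320, k2), (7320, qa), (7490, fin), (7490, k2), (7490, qa), (7520, fin), (7520, k2), (7520, qa), (7880, k1), (7880, k2), (7880, rd), (7880, x3)} (4 duplicate(s) eliminated).
σ[pid = k2]: keep tuples satisfying pid = k2 → {(1570, k2), (420, k2), (6390, k2), (7320, k2), (7490, k2), (7520, k2), (7880, k2)}
π_{pid, budget} gives {(k2, 1570), (k2, 420), (k2, 6390), (k2, 7320), (k2, 7490), (k2, 7520), (k2, 7880)}.

{(k2, 1570), (k2, 420), (k2, 6390), (k2, 7320), (k2, 7490), (k2, 7520), (k2, 7880)}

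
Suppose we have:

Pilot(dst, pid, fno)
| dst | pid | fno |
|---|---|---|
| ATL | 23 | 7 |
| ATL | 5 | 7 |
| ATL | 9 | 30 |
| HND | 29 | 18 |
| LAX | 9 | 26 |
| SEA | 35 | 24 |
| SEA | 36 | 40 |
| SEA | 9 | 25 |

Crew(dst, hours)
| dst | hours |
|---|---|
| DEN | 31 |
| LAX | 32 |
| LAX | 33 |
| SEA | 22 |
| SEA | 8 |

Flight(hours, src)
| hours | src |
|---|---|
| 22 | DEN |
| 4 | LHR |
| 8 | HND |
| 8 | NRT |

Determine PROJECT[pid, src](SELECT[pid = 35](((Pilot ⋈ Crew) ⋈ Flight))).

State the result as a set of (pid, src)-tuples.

{(35, DEN), (35, HND), (35, NRT)}

Pilot ⋈ Crew (natural join on dst): {(LAX, 9, 26, 32), (LAX, 9, 26, 33), (SEA, 35, 24, 22), (SEA, 35, 24, 8), (SEA, 36, 40, 22), (SEA, 36, 40, 8), (SEA, 9, 25, 22), (SEA, 9, 25, 8)}
(Pilot ⋈ Crew) ⋈ Flight (natural join on hours): {(SEA, 35, 24, 22, DEN), (SEA, 35, 24, 8, HND), (SEA, 35, 24, 8, NRT), (SEA, 36, 40, 22, DEN), (SEA, 36, 40, 8, HND), (SEA, 36, 40, 8, NRT), (SEA, 9, 25, 22, DEN), (SEA, 9, 25, 8, HND), (SEA, 9, 25, 8, NRT)}
Filtering on pid = 35 leaves {(SEA, 35, 24, 22, DEN), (SEA, 35, 24, 8, HND), (SEA, 35, 24, 8, NRT)}.
π[pid, src]: project onto (pid, src) → {(35, DEN), (35, HND), (35, NRT)}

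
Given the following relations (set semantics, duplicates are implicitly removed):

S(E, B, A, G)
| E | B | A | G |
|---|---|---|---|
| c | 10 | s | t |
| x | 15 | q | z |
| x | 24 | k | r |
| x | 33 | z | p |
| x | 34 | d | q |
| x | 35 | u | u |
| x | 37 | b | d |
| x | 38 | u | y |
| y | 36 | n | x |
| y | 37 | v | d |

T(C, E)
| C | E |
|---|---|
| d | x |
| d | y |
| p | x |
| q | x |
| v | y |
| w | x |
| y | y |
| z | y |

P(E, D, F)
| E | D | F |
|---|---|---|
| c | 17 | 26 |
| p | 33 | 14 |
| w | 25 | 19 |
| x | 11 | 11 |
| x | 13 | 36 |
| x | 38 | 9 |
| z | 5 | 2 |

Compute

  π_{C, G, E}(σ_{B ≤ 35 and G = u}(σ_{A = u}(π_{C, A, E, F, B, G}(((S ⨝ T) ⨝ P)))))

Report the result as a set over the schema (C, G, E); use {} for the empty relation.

{(d, u, x), (p, u, x), (q, u, x), (w, u, x)}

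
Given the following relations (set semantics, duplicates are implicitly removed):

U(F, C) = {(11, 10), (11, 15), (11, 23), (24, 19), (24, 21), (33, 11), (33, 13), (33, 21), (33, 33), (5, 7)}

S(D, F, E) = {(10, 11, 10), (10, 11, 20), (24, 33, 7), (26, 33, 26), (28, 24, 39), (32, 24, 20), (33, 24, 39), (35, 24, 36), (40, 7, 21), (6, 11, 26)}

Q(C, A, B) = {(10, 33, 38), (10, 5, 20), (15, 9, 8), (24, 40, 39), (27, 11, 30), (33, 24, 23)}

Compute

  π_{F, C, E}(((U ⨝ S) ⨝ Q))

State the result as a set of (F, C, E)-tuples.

{(11, 10, 10), (11, 10, 20), (11, 10, 26), (11, 15, 10), (11, 15, 20), (11, 15, 26), (33, 33, 26), (33, 33, 7)}

U ⋈ S (natural join on F): {(11, 10, 10, 10), (11, 10, 10, 20), (11, 10, 6, 26), (11, 15, 10, 10), (11, 15, 10, 20), (11, 15, 6, 26), (11, 23, 10, 10), (11, 23, 10, 20), (11, 23, 6, 26), (24, 19, 28, 39), (24, 19, 32, 20), (24, 19, 33, 39), (24, 19, 35, 36), (24, 21, 28, 39), (24, 21, 32, 20), (24, 21, 33, 39), (24, 21, 35, 36), (33, 11, 24, 7), (33, 11, 26, 26), (33, 13, 24, 7), (33, 13, 26, 26), (33, 21, 24, 7), (33, 21, 26, 26), (33, 33, 24, 7), (33, 33, 26, 26)}
(U ⨝ S) ⋈ Q (natural join on C): {(11, 10, 10, 10, 33, 38), (11, 10, 10, 10, 5, 20), (11, 10, 10, 20, 33, 38), (11, 10, 10, 20, 5, 20), (11, 10, 6, 26, 33, 38), (11, 10, 6, 26, 5, 20), (11, 15, 10, 10, 9, 8), (11, 15, 10, 20, 9, 8), (11, 15, 6, 26, 9, 8), (33, 33, 24, 7, 24, 23), (33, 33, 26, 26, 24, 23)}
Projecting to F, C, E (3 duplicate(s) eliminated): {(11, 10, 10), (11, 10, 20), (11, 10, 26), (11, 15, 10), (11, 15, 20), (11, 15, 26), (33, 33, 26), (33, 33, 7)}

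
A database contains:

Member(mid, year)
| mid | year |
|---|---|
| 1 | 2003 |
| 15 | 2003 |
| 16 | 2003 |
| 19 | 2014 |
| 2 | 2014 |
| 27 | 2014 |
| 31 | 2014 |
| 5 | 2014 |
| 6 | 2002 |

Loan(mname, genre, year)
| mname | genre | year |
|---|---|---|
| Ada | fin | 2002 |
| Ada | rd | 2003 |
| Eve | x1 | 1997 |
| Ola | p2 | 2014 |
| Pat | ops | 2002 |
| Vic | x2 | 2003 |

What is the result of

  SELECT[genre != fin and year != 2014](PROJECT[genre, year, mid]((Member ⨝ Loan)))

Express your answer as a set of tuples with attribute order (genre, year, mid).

{(ops, 2002, 6), (rd, 2003, 1), (rd, 2003, 15), (rd, 2003, 16), (x2, 2003, 1), (x2, 2003, 15), (x2, 2003, 16)}

Joining Member and Loan on year yields {(1, 2003, Ada, rd), (1, 2003, Vic, x2), (15, 2003, Ada, rd), (15, 2003, Vic, x2), (16, 2003, Ada, rd), (16, 2003, Vic, x2), (19, 2014, Ola, p2), (2, 2014, Ola, p2), (27, 2014, Ola, p2), (31, 2014, Ola, p2), (5, 2014, Ola, p2), (6, 2002, Ada, fin), (6, 2002, Pat, ops)}.
Projecting to genre, year, mid: {(fin, 2002, 6), (ops, 2002, 6), (p2, 2014, 19), (p2, 2014, 2), (p2, 2014, 27), (p2, 2014, 31), (p2, 2014, 5), (rd, 2003, 1), (rd, 2003, 15), (rd, 2003, 16), (x2, 2003, 1), (x2, 2003, 15), (x2, 2003, 16)}
Apply σ_{genre != fin and year != 2014}; surviving tuples: {(ops, 2002, 6), (rd, 2003, 1), (rd, 2003, 15), (rd, 2003, 16), (x2, 2003, 1), (x2, 2003, 15), (x2, 2003, 16)}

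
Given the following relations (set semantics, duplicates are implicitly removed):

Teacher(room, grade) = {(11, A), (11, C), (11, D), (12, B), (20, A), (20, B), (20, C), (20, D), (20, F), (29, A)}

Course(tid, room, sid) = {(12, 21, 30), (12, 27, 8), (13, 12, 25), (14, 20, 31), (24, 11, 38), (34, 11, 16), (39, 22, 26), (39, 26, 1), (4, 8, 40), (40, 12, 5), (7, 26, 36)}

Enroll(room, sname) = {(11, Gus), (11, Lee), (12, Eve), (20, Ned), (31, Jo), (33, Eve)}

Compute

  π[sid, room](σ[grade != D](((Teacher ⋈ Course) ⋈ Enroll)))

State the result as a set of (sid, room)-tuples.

Natural join on room: {(11, A, 24, 38), (11, A, 34, 16), (11, C, 24, 38), (11, C, 34, 16), (11, D, 24, 38), (11, D, 34, 16), (12, B, 13, 25), (12, B, 40, 5), (20, A, 14, 31), (20, B, 14, 31), (20, C, 14, 31), (20, D, 14, 31), (20, F, 14, 31)}
Natural join on room: {(11, A, 24, 38, Gus), (11, A, 24, 38, Lee), (11, A, 34, 16, Gus), (11, A, 34, 16, Lee), (11, C, 24, 38, Gus), (11, C, 24, 38, Lee), (11, C, 34, 16, Gus), (11, C, 34, 16, Lee), (11, D, 24, 38, Gus), (11, D, 24, 38, Lee), (11, D, 34, 16, Gus), (11, D, 34, 16, Lee), (12, B, 13, 25, Eve), (12, B, 40, 5, Eve), (20, A, 14, 31, Ned), (20, B, 14, 31, Ned), (20, C, 14, 31, Ned), (20, D, 14, 31, Ned), (20, F, 14, 31, Ned)}
Apply σ_{grade != D}; surviving tuples: {(11, A, 24, 38, Gus), (11, A, 24, 38, Lee), (11, A, 34, 16, Gus), (11, A, 34, 16, Lee), (11, C, 24, 38, Gus), (11, C, 24, 38, Lee), (11, C, 34, 16, Gus), (11, C, 34, 16, Lee), (12, B, 13, 25, Eve), (12, B, 40, 5, Eve), (20, A, 14, 31, Ned), (20, B, 14, 31, Ned), (20, C, 14, 31, Ned), (20, F, 14, 31, Ned)}
π_{sid, room} gives {(16, 11), (25, 12), (31, 20), (38, 11), (5, 12)} (9 duplicate(s) eliminated).

{(16, 11), (25, 12), (31, 20), (38, 11), (5, 12)}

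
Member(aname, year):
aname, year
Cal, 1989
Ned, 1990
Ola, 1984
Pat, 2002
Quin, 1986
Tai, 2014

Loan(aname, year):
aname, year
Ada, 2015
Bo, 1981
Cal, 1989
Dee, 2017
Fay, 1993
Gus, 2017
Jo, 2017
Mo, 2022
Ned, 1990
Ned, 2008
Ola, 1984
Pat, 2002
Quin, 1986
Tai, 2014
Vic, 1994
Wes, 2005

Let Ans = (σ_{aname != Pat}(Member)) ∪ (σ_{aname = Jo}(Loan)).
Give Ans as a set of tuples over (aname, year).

{(Cal, 1989), (Jo, 2017), (Ned, 1990), (Ola, 1984), (Quin, 1986), (Tai, 2014)}

Filtering on aname != Pat leaves {(Cal, 1989), (Ned, 1990), (Ola, 1984), (Quin, 1986), (Tai, 2014)}.
Filtering on aname = Jo leaves {(Jo, 2017)}.
Union: {(Cal, 1989), (Ned, 1990), (Ola, 1984), (Quin, 1986), (Tai, 2014)} with {(Jo, 2017)} → {(Cal, 1989), (Jo, 2017), (Ned, 1990), (Ola, 1984), (Quin, 1986), (Tai, 2014)}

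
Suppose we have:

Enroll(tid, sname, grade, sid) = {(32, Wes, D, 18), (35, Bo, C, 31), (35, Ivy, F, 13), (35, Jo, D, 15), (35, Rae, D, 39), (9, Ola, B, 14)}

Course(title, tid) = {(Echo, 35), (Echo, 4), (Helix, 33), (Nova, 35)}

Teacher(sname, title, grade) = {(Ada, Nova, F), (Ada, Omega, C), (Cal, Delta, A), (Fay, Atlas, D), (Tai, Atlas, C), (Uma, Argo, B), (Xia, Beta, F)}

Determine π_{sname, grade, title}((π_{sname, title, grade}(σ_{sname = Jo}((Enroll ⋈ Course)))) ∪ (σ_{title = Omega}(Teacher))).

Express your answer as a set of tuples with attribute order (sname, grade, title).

Natural join on tid: {(35, Bo, C, 31, Echo), (35, Bo, C, 31, Nova), (35, Ivy, F, 13, Echo), (35, Ivy, F, 13, Nova), (35, Jo, D, 15, Echo), (35, Jo, D, 15, Nova), (35, Rae, D, 39, Echo), (35, Rae, D, 39, Nova)}
Apply σ_{sname = Jo}; surviving tuples: {(35, Jo, D, 15, Echo), (35, Jo, D, 15, Nova)}
π[sname, title, grade]: project onto (sname, title, grade) → {(Jo, Echo, D), (Jo, Nova, D)}
Apply σ_{title = Omega}; surviving tuples: {(Ada, Omega, C)}
Taking the union: {(Ada, Omega, C), (Jo, Echo, D), (Jo, Nova, D)}
π[sname, grade, title]: project onto (sname, grade, title) → {(Ada, C, Omega), (Jo, D, Echo), (Jo, D, Nova)}

{(Ada, C, Omega), (Jo, D, Echo), (Jo, D, Nova)}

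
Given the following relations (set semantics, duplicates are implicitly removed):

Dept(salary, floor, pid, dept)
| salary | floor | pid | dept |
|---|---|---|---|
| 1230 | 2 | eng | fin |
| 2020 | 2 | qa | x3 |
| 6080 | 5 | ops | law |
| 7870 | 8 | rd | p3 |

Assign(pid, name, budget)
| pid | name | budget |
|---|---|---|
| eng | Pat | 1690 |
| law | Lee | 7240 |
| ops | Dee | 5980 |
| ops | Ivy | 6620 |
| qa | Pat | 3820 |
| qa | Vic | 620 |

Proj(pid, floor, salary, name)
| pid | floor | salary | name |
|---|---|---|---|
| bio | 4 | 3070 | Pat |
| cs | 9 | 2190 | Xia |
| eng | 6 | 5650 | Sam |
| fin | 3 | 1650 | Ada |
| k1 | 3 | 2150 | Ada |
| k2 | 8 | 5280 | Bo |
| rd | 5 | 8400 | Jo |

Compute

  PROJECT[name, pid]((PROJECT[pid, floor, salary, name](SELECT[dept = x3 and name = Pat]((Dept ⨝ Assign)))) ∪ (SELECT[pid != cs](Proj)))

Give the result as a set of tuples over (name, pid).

{(Ada, fin), (Ada, k1), (Bo, k2), (Jo, rd), (Pat, bio), (Pat, qa), (Sam, eng)}

Joining Dept and Assign on pid yields {(1230, 2, eng, fin, Pat, 1690), (2020, 2, qa, x3, Pat, 3820), (2020, 2, qa, x3, Vic, 620), (6080, 5, ops, law, Dee, 5980), (6080, 5, ops, law, Ivy, 6620)}.
σ[dept = x3 and name = Pat]: keep tuples satisfying dept = x3 and name = Pat → {(2020, 2, qa, x3, Pat, 3820)}
π_{pid, floor, salary, name} gives {(qa, 2, 2020, Pat)}.
σ[pid != cs]: keep tuples satisfying pid != cs → {(bio, 4, 3070, Pat), (eng, 6, 5650, Sam), (fin, 3, 1650, Ada), (k1, 3, 2150, Ada), (k2, 8, 5280, Bo), (rd, 5, 8400, Jo)}
Union: {(qa, 2, 2020, Pat)} with {(bio, 4, 3070, Pat), (eng, 6, 5650, Sam), (fin, 3, 1650, Ada), (k1, 3, 2150, Ada), (k2, 8, 5280, Bo), (rd, 5, 8400, Jo)} → {(bio, 4, 3070, Pat), (eng, 6, 5650, Sam), (fin, 3, 1650, Ada), (k1, 3, 2150, Ada), (k2, 8, 5280, Bo), (qa, 2, 2020, Pat), (rd, 5, 8400, Jo)}
π_{name, pid} gives {(Ada, fin), (Ada, k1), (Bo, k2), (Jo, rd), (Pat, bio), (Pat, qa), (Sam, eng)}.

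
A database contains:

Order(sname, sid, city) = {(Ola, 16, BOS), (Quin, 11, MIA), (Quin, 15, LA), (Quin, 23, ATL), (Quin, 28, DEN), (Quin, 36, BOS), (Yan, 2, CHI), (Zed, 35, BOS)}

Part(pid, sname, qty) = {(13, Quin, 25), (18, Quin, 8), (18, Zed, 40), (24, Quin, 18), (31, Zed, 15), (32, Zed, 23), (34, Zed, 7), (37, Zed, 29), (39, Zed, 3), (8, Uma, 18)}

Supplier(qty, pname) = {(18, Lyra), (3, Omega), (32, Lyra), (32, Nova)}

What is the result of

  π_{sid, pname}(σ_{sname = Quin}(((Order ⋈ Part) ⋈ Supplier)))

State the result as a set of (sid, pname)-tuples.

{(11, Lyra), (15, Lyra), (23, Lyra), (28, Lyra), (36, Lyra)}

Order ⋈ Part (natural join on sname): {(Quin, 11, MIA, 13, 25), (Quin, 11, MIA, 18, 8), (Quin, 11, MIA, 24, 18), (Quin, 15, LA, 13, 25), (Quin, 15, LA, 18, 8), (Quin, 15, LA, 24, 18), (Quin, 23, ATL, 13, 25), (Quin, 23, ATL, 18, 8), (Quin, 23, ATL, 24, 18), (Quin, 28, DEN, 13, 25), (Quin, 28, DEN, 18, 8), (Quin, 28, DEN, 24, 18), (Quin, 36, BOS, 13, 25), (Quin, 36, BOS, 18, 8), (Quin, 36, BOS, 24, 18), (Zed, 35, BOS, 18, 40), (Zed, 35, BOS, 31, 15), (Zed, 35, BOS, 32, 23), (Zed, 35, BOS, 34, 7), (Zed, 35, BOS, 37, 29), (Zed, 35, BOS, 39, 3)}
(Order ⋈ Part) ⋈ Supplier (natural join on qty): {(Quin, 11, MIA, 24, 18, Lyra), (Quin, 15, LA, 24, 18, Lyra), (Quin, 23, ATL, 24, 18, Lyra), (Quin, 28, DEN, 24, 18, Lyra), (Quin, 36, BOS, 24, 18, Lyra), (Zed, 35, BOS, 39, 3, Omega)}
Selection sname = Quin: {(Quin, 11, MIA, 24, 18, Lyra), (Quin, 15, LA, 24, 18, Lyra), (Quin, 23, ATL, 24, 18, Lyra), (Quin, 28, DEN, 24, 18, Lyra), (Quin, 36, BOS, 24, 18, Lyra)}
Projecting to sid, pname: {(11, Lyra), (15, Lyra), (23, Lyra), (28, Lyra), (36, Lyra)}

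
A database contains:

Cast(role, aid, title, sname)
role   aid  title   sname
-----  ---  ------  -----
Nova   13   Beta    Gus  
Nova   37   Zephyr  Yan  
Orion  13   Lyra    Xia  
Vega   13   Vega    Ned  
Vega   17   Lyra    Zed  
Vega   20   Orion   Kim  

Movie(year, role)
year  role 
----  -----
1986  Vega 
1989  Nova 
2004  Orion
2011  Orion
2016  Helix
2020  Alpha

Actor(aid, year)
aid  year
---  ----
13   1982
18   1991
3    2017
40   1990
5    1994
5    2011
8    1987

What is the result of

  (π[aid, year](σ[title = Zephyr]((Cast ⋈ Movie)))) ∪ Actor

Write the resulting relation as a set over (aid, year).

Joining Cast and Movie on role yields {(Nova, 13, Beta, Gus, 1989), (Nova, 37, Zephyr, Yan, 1989), (Orion, 13, Lyra, Xia, 2004), (Orion, 13, Lyra, Xia, 2011), (Vega, 13, Vega, Ned, 1986), (Vega, 17, Lyra, Zed, 1986), (Vega, 20, Orion, Kim, 1986)}.
Filtering on title = Zephyr leaves {(Nova, 37, Zephyr, Yan, 1989)}.
π[aid, year]: project onto (aid, year) → {(37, 1989)}
Set union of the two operands is {(13, 1982), (18, 1991), (3, 2017), (37, 1989), (40, 1990), (5, 1994), (5, 2011), (8, 1987)}.

{(13, 1982), (18, 1991), (3, 2017), (37, 1989), (40, 1990), (5, 1994), (5, 2011), (8, 1987)}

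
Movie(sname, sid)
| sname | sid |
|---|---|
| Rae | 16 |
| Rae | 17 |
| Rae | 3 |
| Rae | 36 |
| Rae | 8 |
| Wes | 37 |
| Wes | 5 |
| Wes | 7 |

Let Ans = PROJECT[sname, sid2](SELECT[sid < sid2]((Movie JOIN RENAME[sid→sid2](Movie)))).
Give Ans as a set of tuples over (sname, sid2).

ρ[sid→sid2]: schema becomes (sname, sid2); tuples unchanged.
Movie ⋈ RENAME[sid→sid2](Movie) (natural join on sname): {(Rae, 16, 16), (Rae, 16, 17), (Rae, 16, 3), (Rae, 16, 36), (Rae, 16, 8), (Rae, 17, 16), (Rae, 17, 17), (Rae, 17, 3), (Rae, 17, 36), (Rae, 17, 8), (Rae, 3, 16), (Rae, 3, 17), (Rae, 3, 3), (Rae, 3, 36), (Rae, 3, 8), (Rae, 36, 16), (Rae, 36, 17), (Rae, 36, 3), (Rae, 36, 36), (Rae, 36, 8), (Rae, 8, 16), (Rae, 8, 17), (Rae, 8, 3), (Rae, 8, 36), (Rae, 8, 8), (Wes, 37, 37), (Wes, 37, 5), (Wes, 37, 7), (Wes, 5, 37), (Wes, 5, 5), (Wes, 5, 7), (Wes, 7, 37), (Wes, 7, 5), (Wes, 7, 7)}
Selection sid < sid2: {(Rae, 16, 17), (Rae, 16, 36), (Rae, 17, 36), (Rae, 3, 16), (Rae, 3, 17), (Rae, 3, 36), (Rae, 3, 8), (Rae, 8, 16), (Rae, 8, 17), (Rae, 8, 36), (Wes, 5, 37), (Wes, 5, 7), (Wes, 7, 37)}
π[sname, sid2]: project onto (sname, sid2) (7 duplicate(s) eliminated) → {(Rae, 16), (Rae, 17), (Rae, 36), (Rae, 8), (Wes, 37), (Wes, 7)}

{(Rae, 16), (Rae, 17), (Rae, 36), (Rae, 8), (Wes, 37), (Wes, 7)}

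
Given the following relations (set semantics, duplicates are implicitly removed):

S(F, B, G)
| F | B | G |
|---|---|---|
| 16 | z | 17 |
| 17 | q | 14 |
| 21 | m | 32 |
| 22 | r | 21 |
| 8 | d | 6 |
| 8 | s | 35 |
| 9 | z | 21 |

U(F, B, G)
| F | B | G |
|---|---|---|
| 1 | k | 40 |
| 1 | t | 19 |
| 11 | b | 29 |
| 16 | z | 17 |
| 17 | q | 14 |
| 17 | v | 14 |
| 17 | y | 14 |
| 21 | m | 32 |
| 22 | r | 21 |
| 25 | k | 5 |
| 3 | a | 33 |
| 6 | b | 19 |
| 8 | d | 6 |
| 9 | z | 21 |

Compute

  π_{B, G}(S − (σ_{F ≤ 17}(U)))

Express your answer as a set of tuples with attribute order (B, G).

{(m, 32), (r, 21), (s, 35)}

σ[F ≤ 17]: keep tuples satisfying F ≤ 17 → {(1, k, 40), (1, t, 19), (11, b, 29), (16, z, 17), (17, q, 14), (17, v, 14), (17, y, 14), (3, a, 33), (6, b, 19), (8, d, 6), (9, z, 21)}
Difference: {(16, z, 17), (17, q, 14), (21, m, 32), (22, r, 21), (8, d, 6), (8, s, 35), (9, z, 21)} with {(1, k, 40), (1, t, 19), (11, b, 29), (16, z, 17), (17, q, 14), (17, v, 14), (17, y, 14), (3, a, 33), (6, b, 19), (8, d, 6), (9, z, 21)} → {(21, m, 32), (22, r, 21), (8, s, 35)}
Keep only column(s) B, G: {(m, 32), (r, 21), (s, 35)}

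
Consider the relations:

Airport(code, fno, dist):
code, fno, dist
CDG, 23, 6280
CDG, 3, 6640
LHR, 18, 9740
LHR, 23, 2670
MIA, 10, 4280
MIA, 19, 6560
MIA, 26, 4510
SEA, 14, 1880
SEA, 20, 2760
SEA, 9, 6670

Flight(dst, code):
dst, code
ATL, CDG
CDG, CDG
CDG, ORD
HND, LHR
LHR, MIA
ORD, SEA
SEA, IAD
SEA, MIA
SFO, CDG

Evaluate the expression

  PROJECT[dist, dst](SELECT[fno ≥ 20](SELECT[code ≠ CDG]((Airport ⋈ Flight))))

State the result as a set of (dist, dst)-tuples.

{(2670, HND), (2760, ORD), (4510, LHR), (4510, SEA)}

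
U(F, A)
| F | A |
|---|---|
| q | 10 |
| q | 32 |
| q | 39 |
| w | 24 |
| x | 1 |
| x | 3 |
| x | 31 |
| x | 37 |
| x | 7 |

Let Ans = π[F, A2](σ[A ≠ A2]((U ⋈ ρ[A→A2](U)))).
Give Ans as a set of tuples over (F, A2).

{(q, 10), (q, 32), (q, 39), (x, 1), (x, 3), (x, 31), (x, 37), (x, 7)}

ρ[A→A2]: schema becomes (F, A2); tuples unchanged.
Joining U and ρ[A→A2](U) on F yields {(q, 10, 10), (q, 10, 32), (q, 10, 39), (q, 32, 10), (q, 32, 32), (q, 32, 39), (q, 39, 10), (q, 39, 32), (q, 39, 39), (w, 24, 24), (x, 1, 1), (x, 1, 3), (x, 1, 31), (x, 1, 37), (x, 1, 7), (x, 3, 1), (x, 3, 3), (x, 3, 31), (x, 3, 37), (x, 3, 7), (x, 31, 1), (x, 31, 3), (x, 31, 31), (x, 31, 37), (x, 31, 7), (x, 37, 1), (x, 37, 3), (x, 37, 31), (x, 37, 37), (x, 37, 7), (x, 7, 1), (x, 7, 3), (x, 7, 31), (x, 7, 37), (x, 7, 7)}.
Selection A ≠ A2: {(q, 10, 32), (q, 10, 39), (q, 32, 10), (q, 32, 39), (q, 39, 10), (q, 39, 32), (x, 1, 3), (x, 1, 31), (x, 1, 37), (x, 1, 7), (x, 3, 1), (x, 3, 31), (x, 3, 37), (x, 3, 7), (x, 31, 1), (x, 31, 3), (x, 31, 37), (x, 31, 7), (x, 37, 1), (x, 37, 3), (x, 37, 31), (x, 37, 7), (x, 7, 1), (x, 7, 3), (x, 7, 31), (x, 7, 37)}
π_{F, A2} gives {(q, 10), (q, 32), (q, 39), (x, 1), (x, 3), (x, 31), (x, 37), (x, 7)} (18 duplicate(s) eliminated).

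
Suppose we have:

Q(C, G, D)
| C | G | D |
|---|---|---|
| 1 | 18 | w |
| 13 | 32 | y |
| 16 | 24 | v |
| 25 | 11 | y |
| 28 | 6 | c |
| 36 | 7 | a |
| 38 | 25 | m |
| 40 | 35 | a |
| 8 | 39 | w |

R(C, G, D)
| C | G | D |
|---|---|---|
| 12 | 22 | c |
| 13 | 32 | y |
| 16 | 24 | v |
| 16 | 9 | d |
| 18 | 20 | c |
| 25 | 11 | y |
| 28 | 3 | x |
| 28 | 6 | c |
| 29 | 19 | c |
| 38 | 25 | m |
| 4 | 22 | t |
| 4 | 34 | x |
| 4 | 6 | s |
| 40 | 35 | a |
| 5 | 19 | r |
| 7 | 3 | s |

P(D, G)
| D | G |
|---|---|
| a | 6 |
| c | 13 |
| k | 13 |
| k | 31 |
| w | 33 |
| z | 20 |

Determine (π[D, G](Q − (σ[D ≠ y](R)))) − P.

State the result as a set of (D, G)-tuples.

{(a, 7), (w, 18), (w, 39), (y, 11), (y, 32)}

Selection D ≠ y: {(12, 22, c), (16, 24, v), (16, 9, d), (18, 20, c), (28, 3, x), (28, 6, c), (29, 19, c), (38, 25, m), (4, 22, t), (4, 34, x), (4, 6, s), (40, 35, a), (5, 19, r), (7, 3, s)}
Difference: {(1, 18, w), (13, 32, y), (16, 24, v), (25, 11, y), (28, 6, c), (36, 7, a), (38, 25, m), (40, 35, a), (8, 39, w)} with {(12, 22, c), (16, 24, v), (16, 9, d), (18, 20, c), (28, 3, x), (28, 6, c), (29, 19, c), (38, 25, m), (4, 22, t), (4, 34, x), (4, 6, s), (40, 35, a), (5, 19, r), (7, 3, s)} → {(1, 18, w), (13, 32, y), (25, 11, y), (36, 7, a), (8, 39, w)}
π_{D, G} gives {(a, 7), (w, 18), (w, 39), (y, 11), (y, 32)}.
Difference: {(a, 7), (w, 18), (w, 39), (y, 11), (y, 32)} with {(a, 6), (c, 13), (k, 13), (k, 31), (w, 33), (z, 20)} → {(a, 7), (w, 18), (w, 39), (y, 11), (y, 32)}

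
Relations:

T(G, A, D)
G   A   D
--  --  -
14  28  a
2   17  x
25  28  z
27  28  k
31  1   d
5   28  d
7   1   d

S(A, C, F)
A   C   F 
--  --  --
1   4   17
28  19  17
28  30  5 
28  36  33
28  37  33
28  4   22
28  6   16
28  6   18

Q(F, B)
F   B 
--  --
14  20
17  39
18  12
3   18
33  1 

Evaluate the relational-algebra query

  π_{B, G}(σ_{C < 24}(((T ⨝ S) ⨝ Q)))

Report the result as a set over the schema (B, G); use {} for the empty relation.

{(12, 14), (12, 25), (12, 27), (12, 5), (39, 14), (39, 25), (39, 27), (39, 31), (39, 5), (39, 7)}

Joining T and S on A yields {(14, 28, a, 19, 17), (14, 28, a, 30, 5), (14, 28, a, 36, 33), (14, 28, a, 37, 33), (14, 28, a, 4, 22), (14, 28, a, 6, 16), (14, 28, a, 6, 18), (25, 28, z, 19, 17), (25, 28, z, 30, 5), (25, 28, z, 36, 33), (25, 28, z, 37, 33), (25, 28, z, 4, 22), (25, 28, z, 6, 16), (25, 28, z, 6, 18), (27, 28, k, 19, 17), (27, 28, k, 30, 5), (27, 28, k, 36, 33), (27, 28, k, 37, 33), (27, 28, k, 4, 22), (27, 28, k, 6, 16), (27, 28, k, 6, 18), (31, 1, d, 4, 17), (5, 28, d, 19, 17), (5, 28, d, 30, 5), (5, 28, d, 36, 33), (5, 28, d, 37, 33), (5, 28, d, 4, 22), (5, 28, d, 6, 16), (5, 28, d, 6, 18), (7, 1, d, 4, 17)}.
Joining (T ⨝ S) and Q on F yields {(14, 28, a, 19, 17, 39), (14, 28, a, 36, 33, 1), (14, 28, a, 37, 33, 1), (14, 28, a, 6, 18, 12), (25, 28, z, 19, 17, 39), (25, 28, z, 36, 33, 1), (25, 28, z, 37, 33, 1), (25, 28, z, 6, 18, 12), (27, 28, k, 19, 17, 39), (27, 28, k, 36, 33, 1), (27, 28, k, 37, 33, 1), (27, 28, k, 6, 18, 12), (31, 1, d, 4, 17, 39), (5, 28, d, 19, 17, 39), (5, 28, d, 36, 33, 1), (5, 28, d, 37, 33, 1), (5, 28, d, 6, 18, 12), (7, 1, d, 4, 17, 39)}.
Filtering on C < 24 leaves {(14, 28, a, 19, 17, 39), (14, 28, a, 6, 18, 12), (25, 28, z, 19, 17, 39), (25, 28, z, 6, 18, 12), (27, 28, k, 19, 17, 39), (27, 28, k, 6, 18, 12), (31, 1, d, 4, 17, 39), (5, 28, d, 19, 17, 39), (5, 28, d, 6, 18, 12), (7, 1, d, 4, 17, 39)}.
π[B, G]: project onto (B, G) → {(12, 14), (12, 25), (12, 27), (12, 5), (39, 14), (39, 25), (39, 27), (39, 31), (39, 5), (39, 7)}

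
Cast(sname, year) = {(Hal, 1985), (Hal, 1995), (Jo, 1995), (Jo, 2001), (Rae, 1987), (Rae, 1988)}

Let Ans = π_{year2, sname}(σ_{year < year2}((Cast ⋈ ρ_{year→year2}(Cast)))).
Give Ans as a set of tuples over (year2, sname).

ρ[year→year2]: schema becomes (sname, year2); tuples unchanged.
Joining Cast and ρ_{year→year2}(Cast) on sname yields {(Hal, 1985, 1985), (Hal, 1985, 1995), (Hal, 1995, 1985), (Hal, 1995, 1995), (Jo, 1995, 1995), (Jo, 1995, 2001), (Jo, 2001, 1995), (Jo, 2001, 2001), (Rae, 1987, 1987), (Rae, 1987, 1988), (Rae, 1988, 1987), (Rae, 1988, 1988)}.
Filtering on year < year2 leaves {(Hal, 1985, 1995), (Jo, 1995, 2001), (Rae, 1987, 1988)}.
Projecting to year2, sname: {(1988, Rae), (1995, Hal), (2001, Jo)}

{(1988, Rae), (1995, Hal), (2001, Jo)}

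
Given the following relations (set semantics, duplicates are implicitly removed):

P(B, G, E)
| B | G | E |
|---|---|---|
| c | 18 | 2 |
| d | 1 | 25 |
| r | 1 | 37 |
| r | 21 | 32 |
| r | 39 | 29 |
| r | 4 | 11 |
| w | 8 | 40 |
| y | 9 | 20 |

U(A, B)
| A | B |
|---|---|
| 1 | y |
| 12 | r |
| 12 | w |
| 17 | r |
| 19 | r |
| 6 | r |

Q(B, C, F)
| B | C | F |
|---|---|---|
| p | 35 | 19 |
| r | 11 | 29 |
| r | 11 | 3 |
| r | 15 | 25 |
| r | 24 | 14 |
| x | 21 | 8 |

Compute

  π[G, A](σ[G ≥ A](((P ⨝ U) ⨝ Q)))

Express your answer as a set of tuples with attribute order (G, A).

{(21, 12), (21, 17), (21, 19), (21, 6), (39, 12), (39, 17), (39, 19), (39, 6)}

Joining P and U on B yields {(r, 1, 37, 12), (r, 1, 37, 17), (r, 1, 37, 19), (r, 1, 37, 6), (r, 21, 32, 12), (r, 21, 32, 17), (r, 21, 32, 19), (r, 21, 32, 6), (r, 39, 29, 12), (r, 39, 29, 17), (r, 39, 29, 19), (r, 39, 29, 6), (r, 4, 11, 12), (r, 4, 11, 17), (r, 4, 11, 19), (r, 4, 11, 6), (w, 8, 40, 12), (y, 9, 20, 1)}.
Joining (P ⨝ U) and Q on B yields {(r, 1, 37, 12, 11, 29), (r, 1, 37, 12, 11, 3), (r, 1, 37, 12, 15, 25), (r, 1, 37, 12, 24, 14), (r, 1, 37, 17, 11, 29), (r, 1, 37, 17, 11, 3), (r, 1, 37, 17, 15, 25), (r, 1, 37, 17, 24, 14), (r, 1, 37, 19, 11, 29), (r, 1, 37, 19, 11, 3), (r, 1, 37, 19, 15, 25), (r, 1, 37, 19, 24, 14), (r, 1, 37, 6, 11, 29), (r, 1, 37, 6, 11, 3), (r, 1, 37, 6, 15, 25), (r, 1, 37, 6, 24, 14), (r, 21, 32, 12, 11, 29), (r, 21, 32, 12, 11, 3), (r, 21, 32, 12, 15, 25), (r, 21, 32, 12, 24, 14), (r, 21, 32, 17, 11, 29), (r, 21, 32, 17, 11, 3), (r, 21, 32, 17, 15, 25), (r, 21, 32, 17, 24, 14), (r, 21, 32, 19, 11, 29), (r, 21, 32, 19, 11, 3), (r, 21, 32, 19, 15, 25), (r, 21, 32, 19, 24, 14), (r, 21, 32, 6, 11, 29), (r, 21, 32, 6, 11, 3), (r, 21, 32, 6, 15, 25), (r, 21, 32, 6, 24, 14), (r, 39, 29, 12, 11, 29), (r, 39, 29, 12, 11, 3), (r, 39, 29, 12, 15, 25), (r, 39, 29, 12, 24, 14), (r, 39, 29, 17, 11, 29), (r, 39, 29, 17, 11, 3), (r, 39, 29, 17, 15, 25), (r, 39, 29, 17, 24, 14), (r, 39, 29, 19, 11, 29), (r, 39, 29, 19, 11, 3), (r, 39, 29, 19, 15, 25), (r, 39, 29, 19, 24, 14), (r, 39, 29, 6, 11, 29), (r, 39, 29, 6, 11, 3), (r, 39, 29, 6, 15, 25), (r, 39, 29, 6, 24, 14), (r, 4, 11, 12, 11, 29), (r, 4, 11, 12, 11, 3), (r, 4, 11, 12, 15, 25), (r, 4, 11, 12, 24, 14), (r, 4, 11, 17, 11, 29), (r, 4, 11, 17, 11, 3), (r, 4, 11, 17, 15, 25), (r, 4, 11, 17, 24, 14), (r, 4, 11, 19, 11, 29), (r, 4, 11, 19, 11, 3), (r, 4, 11, 19, 15, 25), (r, 4, 11, 19, 24, 14), (r, 4, 11, 6, 11, 29), (r, 4, 11, 6, 11, 3), (r, 4, 11, 6, 15, 25), (r, 4, 11, 6, 24, 14)}.
Filtering on G ≥ A leaves {(r, 21, 32, 12, 11, 29), (r, 21, 32, 12, 11, 3), (r, 21, 32, 12, 15, 25), (r, 21, 32, 12, 24, 14), (r, 21, 32, 17, 11, 29), (r, 21, 32, 17, 11, 3), (r, 21, 32, 17, 15, 25), (r, 21, 32, 17, 24, 14), (r, 21, 32, 19, 11, 29), (r, 21, 32, 19, 11, 3), (r, 21, 32, 19, 15, 25), (r, 21, 32, 19, 24, 14), (r, 21, 32, 6, 11, 29), (r, 21, 32, 6, 11, 3), (r, 21, 32, 6, 15, 25), (r, 21, 32, 6, 24, 14), (r, 39, 29, 12, 11, 29), (r, 39, 29, 12, 11, 3), (r, 39, 29, 12, 15, 25), (r, 39, 29, 12, 24, 14), (r, 39, 29, 17, 11, 29), (r, 39, 29, 17, 11, 3), (r, 39, 29, 17, 15, 25), (r, 39, 29, 17, 24, 14), (r, 39, 29, 19, 11, 29), (r, 39, 29, 19, 11, 3), (r, 39, 29, 19, 15, 25), (r, 39, 29, 19, 24, 14), (r, 39, 29, 6, 11, 29), (r, 39, 29, 6, 11, 3), (r, 39, 29, 6, 15, 25), (r, 39, 29, 6, 24, 14)}.
π_{G, A} gives {(21, 12), (21, 17), (21, 19), (21, 6), (39, 12), (39, 17), (39, 19), (39, 6)} (24 duplicate(s) eliminated).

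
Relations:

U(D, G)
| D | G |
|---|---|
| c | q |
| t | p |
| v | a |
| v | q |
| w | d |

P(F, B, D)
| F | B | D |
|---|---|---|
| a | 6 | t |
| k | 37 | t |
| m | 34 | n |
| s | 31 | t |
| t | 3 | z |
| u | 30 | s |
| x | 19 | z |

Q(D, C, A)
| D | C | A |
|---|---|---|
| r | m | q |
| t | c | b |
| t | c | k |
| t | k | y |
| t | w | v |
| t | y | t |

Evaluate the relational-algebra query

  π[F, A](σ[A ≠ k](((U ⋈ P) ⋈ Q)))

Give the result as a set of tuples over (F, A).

U ⋈ P (natural join on D): {(t, p, a, 6), (t, p, k, 37), (t, p, s, 31)}
(U ⋈ P) ⋈ Q (natural join on D): {(t, p, a, 6, c, b), (t, p, a, 6, c, k), (t, p, a, 6, k, y), (t, p, a, 6, w, v), (t, p, a, 6, y, t), (t, p, k, 37, c, b), (t, p, k, 37, c, k), (t, p, k, 37, k, y), (t, p, k, 37, w, v), (t, p, k, 37, y, t), (t, p, s, 31, c, b), (t, p, s, 31, c, k), (t, p, s, 31, k, y), (t, p, s, 31, w, v), (t, p, s, 31, y, t)}
Filtering on A ≠ k leaves {(t, p, a, 6, c, b), (t, p, a, 6, k, y), (t, p, a, 6, w, v), (t, p, a, 6, y, t), (t, p, k, 37, c, b), (t, p, k, 37, k, y), (t, p, k, 37, w, v), (t, p, k, 37, y, t), (t, p, s, 31, c, b), (t, p, s, 31, k, y), (t, p, s, 31, w, v), (t, p, s, 31, y, t)}.
π[F, A]: project onto (F, A) → {(a, b), (a, t), (a, v), (a, y), (k, b), (k, t), (k, v), (k, y), (s, b), (s, t), (s, v), (s, y)}

{(a, b), (a, t), (a, v), (a, y), (k, b), (k, t), (k, v), (k, y), (s, b), (s, t), (s, v), (s, y)}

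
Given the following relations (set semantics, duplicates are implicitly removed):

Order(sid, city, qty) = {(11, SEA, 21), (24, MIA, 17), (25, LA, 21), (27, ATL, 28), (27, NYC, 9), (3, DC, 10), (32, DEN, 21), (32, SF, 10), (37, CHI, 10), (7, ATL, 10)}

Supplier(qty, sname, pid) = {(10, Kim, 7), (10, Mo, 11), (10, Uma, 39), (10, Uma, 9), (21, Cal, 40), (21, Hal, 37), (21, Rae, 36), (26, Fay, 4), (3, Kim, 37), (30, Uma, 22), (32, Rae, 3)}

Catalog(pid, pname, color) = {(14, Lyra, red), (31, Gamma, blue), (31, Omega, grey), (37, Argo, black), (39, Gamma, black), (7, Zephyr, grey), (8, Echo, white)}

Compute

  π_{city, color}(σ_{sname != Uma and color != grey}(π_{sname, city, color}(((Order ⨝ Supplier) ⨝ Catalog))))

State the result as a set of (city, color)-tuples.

{(DEN, black), (LA, black), (SEA, black)}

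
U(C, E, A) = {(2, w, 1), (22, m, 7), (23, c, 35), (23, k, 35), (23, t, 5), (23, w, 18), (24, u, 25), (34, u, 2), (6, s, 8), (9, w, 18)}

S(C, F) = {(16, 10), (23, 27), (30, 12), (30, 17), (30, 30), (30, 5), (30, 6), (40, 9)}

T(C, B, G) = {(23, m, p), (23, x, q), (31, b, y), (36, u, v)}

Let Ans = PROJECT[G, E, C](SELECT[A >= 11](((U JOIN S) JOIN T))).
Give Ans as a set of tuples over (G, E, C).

{(p, c, 23), (p, k, 23), (p, w, 23), (q, c, 23), (q, k, 23), (q, w, 23)}

Natural join on C: {(23, c, 35, 27), (23, k, 35, 27), (23, t, 5, 27), (23, w, 18, 27)}
Natural join on C: {(23, c, 35, 27, m, p), (23, c, 35, 27, x, q), (23, k, 35, 27, m, p), (23, k, 35, 27, x, q), (23, t, 5, 27, m, p), (23, t, 5, 27, x, q), (23, w, 18, 27, m, p), (23, w, 18, 27, x, q)}
Selection A >= 11: {(23, c, 35, 27, m, p), (23, c, 35, 27, x, q), (23, k, 35, 27, m, p), (23, k, 35, 27, x, q), (23, w, 18, 27, m, p), (23, w, 18, 27, x, q)}
π[G, E, C]: project onto (G, E, C) → {(p, c, 23), (p, k, 23), (p, w, 23), (q, c, 23), (q, k, 23), (q, w, 23)}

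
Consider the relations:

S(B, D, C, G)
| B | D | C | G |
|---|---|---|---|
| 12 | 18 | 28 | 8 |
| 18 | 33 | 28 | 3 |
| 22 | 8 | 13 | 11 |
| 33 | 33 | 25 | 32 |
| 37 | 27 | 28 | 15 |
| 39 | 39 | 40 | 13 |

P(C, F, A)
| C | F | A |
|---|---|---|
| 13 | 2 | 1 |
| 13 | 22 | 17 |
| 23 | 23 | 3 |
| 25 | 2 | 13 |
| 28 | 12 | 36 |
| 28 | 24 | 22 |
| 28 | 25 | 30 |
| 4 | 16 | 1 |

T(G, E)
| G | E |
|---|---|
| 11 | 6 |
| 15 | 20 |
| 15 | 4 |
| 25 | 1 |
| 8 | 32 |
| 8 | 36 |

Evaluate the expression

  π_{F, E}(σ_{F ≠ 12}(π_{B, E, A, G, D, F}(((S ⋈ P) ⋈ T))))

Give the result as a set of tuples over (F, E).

{(2, 6), (22, 6), (24, 20), (24, 32), (24, 36), (24, 4), (25, 20), (25, 32), (25, 36), (25, 4)}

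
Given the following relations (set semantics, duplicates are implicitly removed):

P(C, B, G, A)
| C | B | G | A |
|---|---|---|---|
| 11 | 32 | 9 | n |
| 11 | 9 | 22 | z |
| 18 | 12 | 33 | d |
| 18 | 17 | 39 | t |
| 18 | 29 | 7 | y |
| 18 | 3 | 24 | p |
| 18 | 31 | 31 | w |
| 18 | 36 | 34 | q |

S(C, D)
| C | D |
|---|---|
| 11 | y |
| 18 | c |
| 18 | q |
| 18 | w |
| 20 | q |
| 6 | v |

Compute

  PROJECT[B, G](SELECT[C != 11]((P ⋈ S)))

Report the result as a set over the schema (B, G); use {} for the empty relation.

{(12, 33), (17, 39), (29, 7), (3, 24), (31, 31), (36, 34)}

Natural join on C: {(11, 32, 9, n, y), (11, 9, 22, z, y), (18, 12, 33, d, c), (18, 12, 33, d, q), (18, 12, 33, d, w), (18, 17, 39, t, c), (18, 17, 39, t, q), (18, 17, 39, t, w), (18, 29, 7, y, c), (18, 29, 7, y, q), (18, 29, 7, y, w), (18, 3, 24, p, c), (18, 3, 24, p, q), (18, 3, 24, p, w), (18, 31, 31, w, c), (18, 31, 31, w, q), (18, 31, 31, w, w), (18, 36, 34, q, c), (18, 36, 34, q, q), (18, 36, 34, q, w)}
Apply σ_{C != 11}; surviving tuples: {(18, 12, 33, d, c), (18, 12, 33, d, q), (18, 12, 33, d, w), (18, 17, 39, t, c), (18, 17, 39, t, q), (18, 17, 39, t, w), (18, 29, 7, y, c), (18, 29, 7, y, q), (18, 29, 7, y, w), (18, 3, 24, p, c), (18, 3, 24, p, q), (18, 3, 24, p, w), (18, 31, 31, w, c), (18, 31, 31, w, q), (18, 31, 31, w, w), (18, 36, 34, q, c), (18, 36, 34, q, q), (18, 36, 34, q, w)}
π[B, G]: project onto (B, G) (12 duplicate(s) eliminated) → {(12, 33), (17, 39), (29, 7), (3, 24), (31, 31), (36, 34)}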